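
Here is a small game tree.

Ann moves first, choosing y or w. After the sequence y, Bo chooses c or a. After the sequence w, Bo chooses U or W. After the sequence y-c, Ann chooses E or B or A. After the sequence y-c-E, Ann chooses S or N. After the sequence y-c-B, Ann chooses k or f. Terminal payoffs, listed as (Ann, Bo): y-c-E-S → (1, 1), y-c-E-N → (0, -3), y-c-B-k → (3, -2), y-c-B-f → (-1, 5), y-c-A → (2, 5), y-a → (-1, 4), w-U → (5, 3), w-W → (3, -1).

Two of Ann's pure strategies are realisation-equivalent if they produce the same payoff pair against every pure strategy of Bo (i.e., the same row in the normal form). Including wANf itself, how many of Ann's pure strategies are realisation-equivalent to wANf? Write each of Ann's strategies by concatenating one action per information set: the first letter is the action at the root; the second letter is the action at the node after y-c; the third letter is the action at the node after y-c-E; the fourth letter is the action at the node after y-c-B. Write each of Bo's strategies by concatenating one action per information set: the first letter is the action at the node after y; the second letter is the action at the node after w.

Row for wANf (columns cU, cW, aU, aW): (5,3) (3,-1) (5,3) (3,-1).
Under wANf, Ann's choice at the node after y-c and at the node after y-c-E and at the node after y-c-B can never be reached regardless of what Bo does, so varying those choices leaves every outcome unchanged.
Holding the reachable choices fixed and varying the unreachable ones freely already gives 3 × 2 × 2 = 12 equivalent strategies.
No other strategy reproduces this row, so those 12 are the full class: wESk, wESf, wENk, wENf, wBSk, wBSf, wBNk, wBNf, wASk, wASf, wANk, wANf.

12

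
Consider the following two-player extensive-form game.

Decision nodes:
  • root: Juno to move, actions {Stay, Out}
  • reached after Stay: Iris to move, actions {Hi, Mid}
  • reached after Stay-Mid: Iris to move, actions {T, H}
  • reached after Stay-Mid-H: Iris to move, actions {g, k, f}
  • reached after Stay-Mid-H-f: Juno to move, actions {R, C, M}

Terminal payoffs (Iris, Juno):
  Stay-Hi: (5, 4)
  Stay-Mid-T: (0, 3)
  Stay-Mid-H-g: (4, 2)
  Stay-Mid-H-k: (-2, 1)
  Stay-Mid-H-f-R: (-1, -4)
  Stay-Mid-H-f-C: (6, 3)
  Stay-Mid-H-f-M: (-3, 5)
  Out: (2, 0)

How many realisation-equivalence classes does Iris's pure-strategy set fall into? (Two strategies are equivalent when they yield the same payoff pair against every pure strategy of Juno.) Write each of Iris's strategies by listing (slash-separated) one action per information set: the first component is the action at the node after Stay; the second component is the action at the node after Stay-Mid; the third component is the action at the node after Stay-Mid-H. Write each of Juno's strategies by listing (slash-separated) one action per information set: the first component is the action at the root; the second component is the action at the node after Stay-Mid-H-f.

5

Iris has 12 pure strategies: Hi/T/g, Hi/T/k, Hi/T/f, Hi/H/g, Hi/H/k, Hi/H/f, Mid/T/g, Mid/T/k, Mid/T/f, Mid/H/g, Mid/H/k, Mid/H/f. Columns: Stay/R, Stay/C, Stay/M, Out/R, Out/C, Out/M.
{Hi/T/g, Hi/T/k, Hi/T/f, Hi/H/g, Hi/H/k, Hi/H/f} → row (5,4) (5,4) (5,4) (2,0) (2,0) (2,0)
{Mid/T/g, Mid/T/k, Mid/T/f} → row (0,3) (0,3) (0,3) (2,0) (2,0) (2,0)
{Mid/H/g} → row (4,2) (4,2) (4,2) (2,0) (2,0) (2,0)
{Mid/H/k} → row (-2,1) (-2,1) (-2,1) (2,0) (2,0) (2,0)
{Mid/H/f} → row (-1,-4) (6,3) (-3,5) (2,0) (2,0) (2,0)
That's 5 distinct rows out of 12 strategies.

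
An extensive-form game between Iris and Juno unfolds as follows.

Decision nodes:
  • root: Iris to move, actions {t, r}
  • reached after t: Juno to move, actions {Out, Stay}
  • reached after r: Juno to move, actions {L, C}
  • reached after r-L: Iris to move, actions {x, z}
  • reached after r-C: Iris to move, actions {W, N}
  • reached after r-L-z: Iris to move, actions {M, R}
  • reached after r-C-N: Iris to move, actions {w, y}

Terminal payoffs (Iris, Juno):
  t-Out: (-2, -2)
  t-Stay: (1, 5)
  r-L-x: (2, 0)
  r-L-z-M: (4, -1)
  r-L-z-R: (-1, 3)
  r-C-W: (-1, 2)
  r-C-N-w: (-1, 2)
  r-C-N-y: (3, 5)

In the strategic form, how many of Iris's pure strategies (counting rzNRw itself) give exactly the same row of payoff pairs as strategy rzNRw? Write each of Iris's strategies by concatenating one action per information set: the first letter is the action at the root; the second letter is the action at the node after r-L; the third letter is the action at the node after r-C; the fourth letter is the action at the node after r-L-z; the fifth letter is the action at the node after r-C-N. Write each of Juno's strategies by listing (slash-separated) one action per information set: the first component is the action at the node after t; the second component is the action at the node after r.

Row for rzNRw (columns Out/L, Out/C, Stay/L, Stay/C): (-1,3) (-1,2) (-1,3) (-1,2).
Every one of Iris's information sets is on the play path for some reply by Juno when Iris follows rzNRw.
Even so, rzWRw, rzWRy happen to produce the same payoff in every column — so 3 strategies share this row.

3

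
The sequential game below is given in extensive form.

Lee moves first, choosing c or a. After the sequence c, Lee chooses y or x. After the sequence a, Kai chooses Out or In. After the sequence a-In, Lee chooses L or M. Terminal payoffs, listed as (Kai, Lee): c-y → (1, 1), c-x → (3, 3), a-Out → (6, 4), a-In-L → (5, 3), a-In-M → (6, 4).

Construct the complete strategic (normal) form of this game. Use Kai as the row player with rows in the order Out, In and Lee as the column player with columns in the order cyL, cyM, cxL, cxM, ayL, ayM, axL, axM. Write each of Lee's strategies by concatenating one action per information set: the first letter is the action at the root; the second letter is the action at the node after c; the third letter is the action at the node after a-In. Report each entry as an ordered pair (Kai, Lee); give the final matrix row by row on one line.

          cyL      cyM      cxL      cxM      ayL      ayM      axL      axM
 Out    (1,1)    (1,1)    (3,3)    (3,3)    (6,4)    (6,4)    (6,4)    (6,4)
  In    (1,1)    (1,1)    (3,3)    (3,3)    (5,3)    (6,4)    (5,3)    (6,4)

Out: (1,1) (1,1) (3,3) (3,3) (6,4) (6,4) (6,4) (6,4) | In: (1,1) (1,1) (3,3) (3,3) (5,3) (6,4) (5,3) (6,4)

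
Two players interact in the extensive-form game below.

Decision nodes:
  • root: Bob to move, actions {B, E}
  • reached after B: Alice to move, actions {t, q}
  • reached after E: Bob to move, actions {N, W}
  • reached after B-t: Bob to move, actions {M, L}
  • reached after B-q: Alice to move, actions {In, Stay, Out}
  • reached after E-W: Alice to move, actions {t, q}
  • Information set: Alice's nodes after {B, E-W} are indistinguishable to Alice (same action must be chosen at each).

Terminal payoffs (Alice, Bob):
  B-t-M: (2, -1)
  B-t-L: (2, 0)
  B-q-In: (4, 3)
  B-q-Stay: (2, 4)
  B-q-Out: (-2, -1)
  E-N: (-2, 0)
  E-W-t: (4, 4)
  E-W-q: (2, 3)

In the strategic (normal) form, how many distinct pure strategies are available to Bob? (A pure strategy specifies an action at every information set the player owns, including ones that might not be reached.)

8

Bob owns the root with actions {B, E} — two choices.
Bob owns the node after E with actions {N, W} — two choices.
Bob owns the node after B-t with actions {M, L} — two choices.
A pure strategy fixes one action at each information set independently, so the count is the product 2 × 2 × 2 = 8.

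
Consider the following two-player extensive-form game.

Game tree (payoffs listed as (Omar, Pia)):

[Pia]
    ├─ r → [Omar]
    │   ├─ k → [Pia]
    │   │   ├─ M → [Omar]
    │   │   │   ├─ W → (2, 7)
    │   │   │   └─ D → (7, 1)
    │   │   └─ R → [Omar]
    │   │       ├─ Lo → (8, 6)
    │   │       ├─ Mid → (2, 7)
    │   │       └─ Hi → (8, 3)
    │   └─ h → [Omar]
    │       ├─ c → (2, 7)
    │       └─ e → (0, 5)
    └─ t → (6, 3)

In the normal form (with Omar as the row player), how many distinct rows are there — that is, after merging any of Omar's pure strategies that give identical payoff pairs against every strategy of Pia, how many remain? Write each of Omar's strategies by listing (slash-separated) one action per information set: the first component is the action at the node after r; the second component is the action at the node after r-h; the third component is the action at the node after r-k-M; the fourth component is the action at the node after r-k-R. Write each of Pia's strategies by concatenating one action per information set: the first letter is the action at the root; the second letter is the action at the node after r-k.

7

Omar has 24 pure strategies: k/c/W/Lo, k/c/W/Mid, k/c/W/Hi, k/c/D/Lo, k/c/D/Mid, k/c/D/Hi, k/e/W/Lo, k/e/W/Mid, k/e/W/Hi, k/e/D/Lo, k/e/D/Mid, k/e/D/Hi, h/c/W/Lo, h/c/W/Mid, h/c/W/Hi, h/c/D/Lo, h/c/D/Mid, h/c/D/Hi, h/e/W/Lo, h/e/W/Mid, h/e/W/Hi, h/e/D/Lo, h/e/D/Mid, h/e/D/Hi. Columns: rM, rR, tM, tR.
{k/c/W/Lo, k/e/W/Lo} → row (2,7) (8,6) (6,3) (6,3)
{k/c/W/Mid, k/e/W/Mid, h/c/W/Lo, h/c/W/Mid, h/c/W/Hi, h/c/D/Lo, h/c/D/Mid, h/c/D/Hi} → row (2,7) (2,7) (6,3) (6,3)
{k/c/W/Hi, k/e/W/Hi} → row (2,7) (8,3) (6,3) (6,3)
{k/c/D/Lo, k/e/D/Lo} → row (7,1) (8,6) (6,3) (6,3)
{k/c/D/Mid, k/e/D/Mid} → row (7,1) (2,7) (6,3) (6,3)
{k/c/D/Hi, k/e/D/Hi} → row (7,1) (8,3) (6,3) (6,3)
{h/e/W/Lo, h/e/W/Mid, h/e/W/Hi, h/e/D/Lo, h/e/D/Mid, h/e/D/Hi} → row (0,5) (0,5) (6,3) (6,3)
That's 7 distinct rows out of 24 strategies.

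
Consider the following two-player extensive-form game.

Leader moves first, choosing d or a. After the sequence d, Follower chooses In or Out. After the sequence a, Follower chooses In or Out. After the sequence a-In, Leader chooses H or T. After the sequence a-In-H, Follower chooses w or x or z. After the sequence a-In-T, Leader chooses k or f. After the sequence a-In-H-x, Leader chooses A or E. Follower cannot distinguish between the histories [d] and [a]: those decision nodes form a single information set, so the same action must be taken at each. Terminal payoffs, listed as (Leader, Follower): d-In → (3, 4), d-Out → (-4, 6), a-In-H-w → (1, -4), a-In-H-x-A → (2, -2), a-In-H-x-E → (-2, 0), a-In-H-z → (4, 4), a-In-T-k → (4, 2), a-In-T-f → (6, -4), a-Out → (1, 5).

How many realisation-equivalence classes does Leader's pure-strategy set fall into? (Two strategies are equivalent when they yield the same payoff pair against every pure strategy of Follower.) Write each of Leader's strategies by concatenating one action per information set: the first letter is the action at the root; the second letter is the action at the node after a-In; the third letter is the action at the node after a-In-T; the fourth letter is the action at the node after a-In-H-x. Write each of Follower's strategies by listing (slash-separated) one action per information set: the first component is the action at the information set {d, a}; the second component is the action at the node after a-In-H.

5

Leader has 16 pure strategies: dHkA, dHkE, dHfA, dHfE, dTkA, dTkE, dTfA, dTfE, aHkA, aHkE, aHfA, aHfE, aTkA, aTkE, aTfA, aTfE. Columns: In/w, In/x, In/z, Out/w, Out/x, Out/z.
{dHkA, dHkE, dHfA, dHfE, dTkA, dTkE, dTfA, dTfE} → row (3,4) (3,4) (3,4) (-4,6) (-4,6) (-4,6)
{aHkA, aHfA} → row (1,-4) (2,-2) (4,4) (1,5) (1,5) (1,5)
{aHkE, aHfE} → row (1,-4) (-2,0) (4,4) (1,5) (1,5) (1,5)
{aTkA, aTkE} → row (4,2) (4,2) (4,2) (1,5) (1,5) (1,5)
{aTfA, aTfE} → row (6,-4) (6,-4) (6,-4) (1,5) (1,5) (1,5)
That's 5 distinct rows out of 16 strategies.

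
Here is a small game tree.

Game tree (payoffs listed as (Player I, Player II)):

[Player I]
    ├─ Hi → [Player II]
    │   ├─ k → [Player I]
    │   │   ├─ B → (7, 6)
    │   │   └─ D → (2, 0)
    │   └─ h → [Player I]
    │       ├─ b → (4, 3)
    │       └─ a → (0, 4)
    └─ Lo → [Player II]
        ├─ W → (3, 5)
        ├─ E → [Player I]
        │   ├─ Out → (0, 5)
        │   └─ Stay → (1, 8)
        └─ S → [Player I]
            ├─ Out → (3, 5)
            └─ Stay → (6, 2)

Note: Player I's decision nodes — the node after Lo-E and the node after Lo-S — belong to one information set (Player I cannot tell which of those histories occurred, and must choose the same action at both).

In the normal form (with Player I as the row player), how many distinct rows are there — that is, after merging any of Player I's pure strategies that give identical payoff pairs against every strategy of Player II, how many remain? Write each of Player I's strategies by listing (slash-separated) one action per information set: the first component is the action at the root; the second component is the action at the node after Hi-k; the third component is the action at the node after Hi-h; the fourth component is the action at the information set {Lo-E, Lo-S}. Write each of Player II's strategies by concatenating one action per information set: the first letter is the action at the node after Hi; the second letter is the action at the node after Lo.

6

Player I has 16 pure strategies: Hi/B/b/Out, Hi/B/b/Stay, Hi/B/a/Out, Hi/B/a/Stay, Hi/D/b/Out, Hi/D/b/Stay, Hi/D/a/Out, Hi/D/a/Stay, Lo/B/b/Out, Lo/B/b/Stay, Lo/B/a/Out, Lo/B/a/Stay, Lo/D/b/Out, Lo/D/b/Stay, Lo/D/a/Out, Lo/D/a/Stay. Columns: kW, kE, kS, hW, hE, hS.
{Hi/B/b/Out, Hi/B/b/Stay} → row (7,6) (7,6) (7,6) (4,3) (4,3) (4,3)
{Hi/B/a/Out, Hi/B/a/Stay} → row (7,6) (7,6) (7,6) (0,4) (0,4) (0,4)
{Hi/D/b/Out, Hi/D/b/Stay} → row (2,0) (2,0) (2,0) (4,3) (4,3) (4,3)
{Hi/D/a/Out, Hi/D/a/Stay} → row (2,0) (2,0) (2,0) (0,4) (0,4) (0,4)
{Lo/B/b/Out, Lo/B/a/Out, Lo/D/b/Out, Lo/D/a/Out} → row (3,5) (0,5) (3,5) (3,5) (0,5) (3,5)
{Lo/B/b/Stay, Lo/B/a/Stay, Lo/D/b/Stay, Lo/D/a/Stay} → row (3,5) (1,8) (6,2) (3,5) (1,8) (6,2)
That's 6 distinct rows out of 16 strategies.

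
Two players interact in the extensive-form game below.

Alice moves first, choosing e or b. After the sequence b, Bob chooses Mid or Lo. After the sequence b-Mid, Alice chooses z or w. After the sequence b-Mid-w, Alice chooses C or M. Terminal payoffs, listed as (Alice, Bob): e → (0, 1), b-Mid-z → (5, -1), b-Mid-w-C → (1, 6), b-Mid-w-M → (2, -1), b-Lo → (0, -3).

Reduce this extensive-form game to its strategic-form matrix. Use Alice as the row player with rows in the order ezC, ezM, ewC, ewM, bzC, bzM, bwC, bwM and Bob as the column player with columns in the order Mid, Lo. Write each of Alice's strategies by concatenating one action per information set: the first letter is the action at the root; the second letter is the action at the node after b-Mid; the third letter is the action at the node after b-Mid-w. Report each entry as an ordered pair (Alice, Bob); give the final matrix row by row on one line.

          Mid       Lo
 ezC    (0,1)    (0,1)
 ezM    (0,1)    (0,1)
 ewC    (0,1)    (0,1)
 ewM    (0,1)    (0,1)
 bzC   (5,-1)   (0,-3)
 bzM   (5,-1)   (0,-3)
 bwC    (1,6)   (0,-3)
 bwM   (2,-1)   (0,-3)

ezC: (0,1) (0,1) | ezM: (0,1) (0,1) | ewC: (0,1) (0,1) | ewM: (0,1) (0,1) | bzC: (5,-1) (0,-3) | bzM: (5,-1) (0,-3) | bwC: (1,6) (0,-3) | bwM: (2,-1) (0,-3)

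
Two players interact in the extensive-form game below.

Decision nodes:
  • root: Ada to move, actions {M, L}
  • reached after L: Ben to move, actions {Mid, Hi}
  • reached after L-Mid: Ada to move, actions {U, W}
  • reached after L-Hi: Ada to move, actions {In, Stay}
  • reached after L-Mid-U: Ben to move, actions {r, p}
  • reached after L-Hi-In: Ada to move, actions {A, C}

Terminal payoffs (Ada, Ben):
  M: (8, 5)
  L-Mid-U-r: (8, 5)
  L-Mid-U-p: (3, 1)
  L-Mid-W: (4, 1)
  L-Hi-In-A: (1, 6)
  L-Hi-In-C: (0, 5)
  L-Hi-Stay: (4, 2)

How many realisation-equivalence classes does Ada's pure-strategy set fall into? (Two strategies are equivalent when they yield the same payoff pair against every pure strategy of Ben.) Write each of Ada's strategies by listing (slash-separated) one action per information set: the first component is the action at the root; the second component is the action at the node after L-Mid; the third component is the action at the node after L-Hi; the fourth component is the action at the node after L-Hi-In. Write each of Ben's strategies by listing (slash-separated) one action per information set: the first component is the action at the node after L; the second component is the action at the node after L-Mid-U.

7

Ada has 16 pure strategies: M/U/In/A, M/U/In/C, M/U/Stay/A, M/U/Stay/C, M/W/In/A, M/W/In/C, M/W/Stay/A, M/W/Stay/C, L/U/In/A, L/U/In/C, L/U/Stay/A, L/U/Stay/C, L/W/In/A, L/W/In/C, L/W/Stay/A, L/W/Stay/C. Columns: Mid/r, Mid/p, Hi/r, Hi/p.
{M/U/In/A, M/U/In/C, M/U/Stay/A, M/U/Stay/C, M/W/In/A, M/W/In/C, M/W/Stay/A, M/W/Stay/C} → row (8,5) (8,5) (8,5) (8,5)
{L/U/In/A} → row (8,5) (3,1) (1,6) (1,6)
{L/U/In/C} → row (8,5) (3,1) (0,5) (0,5)
{L/U/Stay/A, L/U/Stay/C} → row (8,5) (3,1) (4,2) (4,2)
{L/W/In/A} → row (4,1) (4,1) (1,6) (1,6)
{L/W/In/C} → row (4,1) (4,1) (0,5) (0,5)
{L/W/Stay/A, L/W/Stay/C} → row (4,1) (4,1) (4,2) (4,2)
That's 7 distinct rows out of 16 strategies.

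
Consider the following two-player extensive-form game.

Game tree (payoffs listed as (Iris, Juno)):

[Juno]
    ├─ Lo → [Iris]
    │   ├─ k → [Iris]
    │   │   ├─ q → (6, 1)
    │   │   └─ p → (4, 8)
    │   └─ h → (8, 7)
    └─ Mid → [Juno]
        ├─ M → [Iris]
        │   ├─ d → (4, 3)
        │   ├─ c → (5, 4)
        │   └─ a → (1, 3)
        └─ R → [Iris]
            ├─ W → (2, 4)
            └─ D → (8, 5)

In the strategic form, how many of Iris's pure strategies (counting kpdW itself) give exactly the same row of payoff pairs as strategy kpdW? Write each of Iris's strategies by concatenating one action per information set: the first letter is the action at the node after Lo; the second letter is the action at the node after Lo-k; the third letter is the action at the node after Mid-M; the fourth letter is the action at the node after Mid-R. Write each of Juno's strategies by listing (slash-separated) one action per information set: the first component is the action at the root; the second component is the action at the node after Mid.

1

Row for kpdW (columns Lo/M, Lo/R, Mid/M, Mid/R): (4,8) (4,8) (4,3) (2,4).
Every one of Iris's information sets is on the play path for some reply by Juno when Iris follows kpdW.
Changing the action at any of them therefore changes at least one column, so only kpdW itself gives this row.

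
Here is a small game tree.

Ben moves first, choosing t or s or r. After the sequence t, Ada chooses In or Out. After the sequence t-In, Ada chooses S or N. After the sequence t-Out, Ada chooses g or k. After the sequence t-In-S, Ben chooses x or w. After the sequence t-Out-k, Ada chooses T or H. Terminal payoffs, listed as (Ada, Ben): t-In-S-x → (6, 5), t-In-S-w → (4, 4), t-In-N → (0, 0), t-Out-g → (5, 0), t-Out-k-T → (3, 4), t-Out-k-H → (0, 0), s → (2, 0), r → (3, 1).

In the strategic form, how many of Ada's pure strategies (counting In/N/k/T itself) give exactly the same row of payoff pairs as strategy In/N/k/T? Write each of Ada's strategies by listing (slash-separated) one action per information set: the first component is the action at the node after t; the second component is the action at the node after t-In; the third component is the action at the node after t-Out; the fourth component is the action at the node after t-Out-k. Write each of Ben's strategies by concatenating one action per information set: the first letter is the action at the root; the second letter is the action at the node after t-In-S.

Row for In/N/k/T (columns tx, tw, sx, sw, rx, rw): (0,0) (0,0) (2,0) (2,0) (3,1) (3,1).
Under In/N/k/T, Ada's choice at the node after t-Out and at the node after t-Out-k can never be reached regardless of what Ben does, so varying those choices leaves every outcome unchanged.
Holding the reachable choices fixed and varying the unreachable ones freely already gives 2 × 2 = 4 equivalent strategies.
Checking the remaining rows, Out/S/k/H, Out/N/k/H also happen to give the same payoffs in every column, bringing the total to 6: In/N/g/T, In/N/g/H, In/N/k/T, In/N/k/H, Out/S/k/H, Out/N/k/H.

6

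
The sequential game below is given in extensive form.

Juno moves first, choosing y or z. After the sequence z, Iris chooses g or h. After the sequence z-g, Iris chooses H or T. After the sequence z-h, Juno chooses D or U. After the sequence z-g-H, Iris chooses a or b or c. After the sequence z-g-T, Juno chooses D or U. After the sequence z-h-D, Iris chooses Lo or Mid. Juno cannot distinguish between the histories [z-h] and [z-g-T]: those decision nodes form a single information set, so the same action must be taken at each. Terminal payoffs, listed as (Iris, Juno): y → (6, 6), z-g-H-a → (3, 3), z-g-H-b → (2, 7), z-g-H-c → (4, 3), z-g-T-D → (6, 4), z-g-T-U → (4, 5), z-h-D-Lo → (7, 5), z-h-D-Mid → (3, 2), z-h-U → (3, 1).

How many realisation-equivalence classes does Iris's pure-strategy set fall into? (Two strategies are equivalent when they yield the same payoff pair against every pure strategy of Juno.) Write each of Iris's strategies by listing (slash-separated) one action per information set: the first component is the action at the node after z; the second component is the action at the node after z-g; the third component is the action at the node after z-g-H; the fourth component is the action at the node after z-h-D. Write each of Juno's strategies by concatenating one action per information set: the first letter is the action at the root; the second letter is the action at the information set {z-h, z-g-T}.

6

Iris has 24 pure strategies: g/H/a/Lo, g/H/a/Mid, g/H/b/Lo, g/H/b/Mid, g/H/c/Lo, g/H/c/Mid, g/T/a/Lo, g/T/a/Mid, g/T/b/Lo, g/T/b/Mid, g/T/c/Lo, g/T/c/Mid, h/H/a/Lo, h/H/a/Mid, h/H/b/Lo, h/H/b/Mid, h/H/c/Lo, h/H/c/Mid, h/T/a/Lo, h/T/a/Mid, h/T/b/Lo, h/T/b/Mid, h/T/c/Lo, h/T/c/Mid. Columns: yD, yU, zD, zU.
{g/H/a/Lo, g/H/a/Mid} → row (6,6) (6,6) (3,3) (3,3)
{g/H/b/Lo, g/H/b/Mid} → row (6,6) (6,6) (2,7) (2,7)
{g/H/c/Lo, g/H/c/Mid} → row (6,6) (6,6) (4,3) (4,3)
{g/T/a/Lo, g/T/a/Mid, g/T/b/Lo, g/T/b/Mid, g/T/c/Lo, g/T/c/Mid} → row (6,6) (6,6) (6,4) (4,5)
{h/H/a/Lo, h/H/b/Lo, h/H/c/Lo, h/T/a/Lo, h/T/b/Lo, h/T/c/Lo} → row (6,6) (6,6) (7,5) (3,1)
{h/H/a/Mid, h/H/b/Mid, h/H/c/Mid, h/T/a/Mid, h/T/b/Mid, h/T/c/Mid} → row (6,6) (6,6) (3,2) (3,1)
That's 6 distinct rows out of 24 strategies.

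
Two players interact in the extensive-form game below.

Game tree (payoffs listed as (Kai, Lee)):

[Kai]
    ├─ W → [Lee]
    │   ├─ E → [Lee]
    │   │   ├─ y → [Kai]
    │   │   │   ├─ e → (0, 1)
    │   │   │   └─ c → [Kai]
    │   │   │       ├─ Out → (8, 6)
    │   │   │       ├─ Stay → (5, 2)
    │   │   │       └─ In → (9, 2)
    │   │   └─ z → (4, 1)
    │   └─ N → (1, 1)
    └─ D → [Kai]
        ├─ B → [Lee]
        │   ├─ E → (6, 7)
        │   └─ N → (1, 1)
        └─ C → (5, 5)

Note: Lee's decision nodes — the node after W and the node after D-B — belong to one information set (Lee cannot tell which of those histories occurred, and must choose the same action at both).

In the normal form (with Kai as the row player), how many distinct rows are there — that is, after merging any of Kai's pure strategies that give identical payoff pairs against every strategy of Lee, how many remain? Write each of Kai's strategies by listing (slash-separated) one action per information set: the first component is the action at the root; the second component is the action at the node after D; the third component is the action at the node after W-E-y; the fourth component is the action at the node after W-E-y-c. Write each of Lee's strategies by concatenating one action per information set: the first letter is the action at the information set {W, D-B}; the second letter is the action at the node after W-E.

Kai has 24 pure strategies: W/B/e/Out, W/B/e/Stay, W/B/e/In, W/B/c/Out, W/B/c/Stay, W/B/c/In, W/C/e/Out, W/C/e/Stay, W/C/e/In, W/C/c/Out, W/C/c/Stay, W/C/c/In, D/B/e/Out, D/B/e/Stay, D/B/e/In, D/B/c/Out, D/B/c/Stay, D/B/c/In, D/C/e/Out, D/C/e/Stay, D/C/e/In, D/C/c/Out, D/C/c/Stay, D/C/c/In. Columns: Ey, Ez, Ny, Nz.
{W/B/e/Out, W/B/e/Stay, W/B/e/In, W/C/e/Out, W/C/e/Stay, W/C/e/In} → row (0,1) (4,1) (1,1) (1,1)
{W/B/c/Out, W/C/c/Out} → row (8,6) (4,1) (1,1) (1,1)
{W/B/c/Stay, W/C/c/Stay} → row (5,2) (4,1) (1,1) (1,1)
{W/B/c/In, W/C/c/In} → row (9,2) (4,1) (1,1) (1,1)
{D/B/e/Out, D/B/e/Stay, D/B/e/In, D/B/c/Out, D/B/c/Stay, D/B/c/In} → row (6,7) (6,7) (1,1) (1,1)
{D/C/e/Out, D/C/e/Stay, D/C/e/In, D/C/c/Out, D/C/c/Stay, D/C/c/In} → row (5,5) (5,5) (5,5) (5,5)
That's 6 distinct rows out of 24 strategies.

6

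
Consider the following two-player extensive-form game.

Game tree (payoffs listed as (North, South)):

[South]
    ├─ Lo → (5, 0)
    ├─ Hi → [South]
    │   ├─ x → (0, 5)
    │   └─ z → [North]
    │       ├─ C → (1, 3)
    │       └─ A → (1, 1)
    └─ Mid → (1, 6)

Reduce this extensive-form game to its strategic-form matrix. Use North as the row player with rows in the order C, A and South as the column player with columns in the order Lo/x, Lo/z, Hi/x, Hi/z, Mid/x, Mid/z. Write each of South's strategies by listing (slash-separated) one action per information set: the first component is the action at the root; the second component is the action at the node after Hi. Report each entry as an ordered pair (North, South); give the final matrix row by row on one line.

         Lo/x     Lo/z     Hi/x     Hi/z    Mid/x    Mid/z
   C    (5,0)    (5,0)    (0,5)    (1,3)    (1,6)    (1,6)
   A    (5,0)    (5,0)    (0,5)    (1,1)    (1,6)    (1,6)

C: (5,0) (5,0) (0,5) (1,3) (1,6) (1,6) | A: (5,0) (5,0) (0,5) (1,1) (1,6) (1,6)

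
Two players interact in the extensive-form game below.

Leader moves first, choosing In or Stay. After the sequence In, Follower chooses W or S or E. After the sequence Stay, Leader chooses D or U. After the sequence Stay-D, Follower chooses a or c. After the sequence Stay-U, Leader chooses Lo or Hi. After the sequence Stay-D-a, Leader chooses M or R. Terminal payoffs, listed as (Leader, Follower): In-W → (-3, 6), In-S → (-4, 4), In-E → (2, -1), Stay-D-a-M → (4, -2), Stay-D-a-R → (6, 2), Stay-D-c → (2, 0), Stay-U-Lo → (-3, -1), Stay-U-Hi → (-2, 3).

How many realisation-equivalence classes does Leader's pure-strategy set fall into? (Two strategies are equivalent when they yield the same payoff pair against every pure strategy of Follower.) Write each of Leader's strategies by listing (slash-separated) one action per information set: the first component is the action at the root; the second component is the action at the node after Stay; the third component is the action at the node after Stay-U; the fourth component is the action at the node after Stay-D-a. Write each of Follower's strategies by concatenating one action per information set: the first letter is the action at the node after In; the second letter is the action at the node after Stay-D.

5

Leader has 16 pure strategies: In/D/Lo/M, In/D/Lo/R, In/D/Hi/M, In/D/Hi/R, In/U/Lo/M, In/U/Lo/R, In/U/Hi/M, In/U/Hi/R, Stay/D/Lo/M, Stay/D/Lo/R, Stay/D/Hi/M, Stay/D/Hi/R, Stay/U/Lo/M, Stay/U/Lo/R, Stay/U/Hi/M, Stay/U/Hi/R. Columns: Wa, Wc, Sa, Sc, Ea, Ec.
{In/D/Lo/M, In/D/Lo/R, In/D/Hi/M, In/D/Hi/R, In/U/Lo/M, In/U/Lo/R, In/U/Hi/M, In/U/Hi/R} → row (-3,6) (-3,6) (-4,4) (-4,4) (2,-1) (2,-1)
{Stay/D/Lo/M, Stay/D/Hi/M} → row (4,-2) (2,0) (4,-2) (2,0) (4,-2) (2,0)
{Stay/D/Lo/R, Stay/D/Hi/R} → row (6,2) (2,0) (6,2) (2,0) (6,2) (2,0)
{Stay/U/Lo/M, Stay/U/Lo/R} → row (-3,-1) (-3,-1) (-3,-1) (-3,-1) (-3,-1) (-3,-1)
{Stay/U/Hi/M, Stay/U/Hi/R} → row (-2,3) (-2,3) (-2,3) (-2,3) (-2,3) (-2,3)
That's 5 distinct rows out of 16 strategies.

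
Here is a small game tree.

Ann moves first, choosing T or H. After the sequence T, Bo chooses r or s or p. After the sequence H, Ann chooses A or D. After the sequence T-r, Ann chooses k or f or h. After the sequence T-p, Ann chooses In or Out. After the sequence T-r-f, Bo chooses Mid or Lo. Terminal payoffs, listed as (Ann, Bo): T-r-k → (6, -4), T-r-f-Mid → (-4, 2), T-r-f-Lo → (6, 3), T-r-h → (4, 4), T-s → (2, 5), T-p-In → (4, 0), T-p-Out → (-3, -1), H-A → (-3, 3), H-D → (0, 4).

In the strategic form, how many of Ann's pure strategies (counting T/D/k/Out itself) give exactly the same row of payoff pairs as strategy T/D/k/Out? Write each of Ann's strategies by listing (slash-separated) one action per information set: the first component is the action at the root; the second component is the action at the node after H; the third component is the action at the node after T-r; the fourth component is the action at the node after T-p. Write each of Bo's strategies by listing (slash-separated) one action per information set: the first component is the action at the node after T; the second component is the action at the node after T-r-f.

2

Row for T/D/k/Out (columns r/Mid, r/Lo, s/Mid, s/Lo, p/Mid, p/Lo): (6,-4) (6,-4) (2,5) (2,5) (-3,-1) (-3,-1).
Under T/D/k/Out, Ann's choice at the node after H can never be reached regardless of what Bo does, so varying those choices leaves every outcome unchanged.
Holding the reachable choices fixed and varying the unreachable one freely already gives 2 equivalent strategies.
No other strategy reproduces this row, so those 2 are the full class: T/A/k/Out, T/D/k/Out.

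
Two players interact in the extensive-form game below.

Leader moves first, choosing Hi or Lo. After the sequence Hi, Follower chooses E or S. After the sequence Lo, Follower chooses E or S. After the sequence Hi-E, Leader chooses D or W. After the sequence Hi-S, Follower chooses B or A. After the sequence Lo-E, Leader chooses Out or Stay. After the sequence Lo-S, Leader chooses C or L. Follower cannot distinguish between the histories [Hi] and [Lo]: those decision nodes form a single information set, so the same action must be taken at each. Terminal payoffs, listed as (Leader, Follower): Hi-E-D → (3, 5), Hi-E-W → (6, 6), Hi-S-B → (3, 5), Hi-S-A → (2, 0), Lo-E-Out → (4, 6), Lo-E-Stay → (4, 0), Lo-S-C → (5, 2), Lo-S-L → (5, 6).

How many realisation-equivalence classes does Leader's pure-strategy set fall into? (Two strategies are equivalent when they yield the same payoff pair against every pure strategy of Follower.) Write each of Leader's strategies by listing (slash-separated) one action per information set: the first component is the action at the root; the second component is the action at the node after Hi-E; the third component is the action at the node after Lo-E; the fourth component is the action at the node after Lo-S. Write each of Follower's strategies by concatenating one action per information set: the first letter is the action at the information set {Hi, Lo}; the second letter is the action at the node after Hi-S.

6

Leader has 16 pure strategies: Hi/D/Out/C, Hi/D/Out/L, Hi/D/Stay/C, Hi/D/Stay/L, Hi/W/Out/C, Hi/W/Out/L, Hi/W/Stay/C, Hi/W/Stay/L, Lo/D/Out/C, Lo/D/Out/L, Lo/D/Stay/C, Lo/D/Stay/L, Lo/W/Out/C, Lo/W/Out/L, Lo/W/Stay/C, Lo/W/Stay/L. Columns: EB, EA, SB, SA.
{Hi/D/Out/C, Hi/D/Out/L, Hi/D/Stay/C, Hi/D/Stay/L} → row (3,5) (3,5) (3,5) (2,0)
{Hi/W/Out/C, Hi/W/Out/L, Hi/W/Stay/C, Hi/W/Stay/L} → row (6,6) (6,6) (3,5) (2,0)
{Lo/D/Out/C, Lo/W/Out/C} → row (4,6) (4,6) (5,2) (5,2)
{Lo/D/Out/L, Lo/W/Out/L} → row (4,6) (4,6) (5,6) (5,6)
{Lo/D/Stay/C, Lo/W/Stay/C} → row (4,0) (4,0) (5,2) (5,2)
{Lo/D/Stay/L, Lo/W/Stay/L} → row (4,0) (4,0) (5,6) (5,6)
That's 6 distinct rows out of 16 strategies.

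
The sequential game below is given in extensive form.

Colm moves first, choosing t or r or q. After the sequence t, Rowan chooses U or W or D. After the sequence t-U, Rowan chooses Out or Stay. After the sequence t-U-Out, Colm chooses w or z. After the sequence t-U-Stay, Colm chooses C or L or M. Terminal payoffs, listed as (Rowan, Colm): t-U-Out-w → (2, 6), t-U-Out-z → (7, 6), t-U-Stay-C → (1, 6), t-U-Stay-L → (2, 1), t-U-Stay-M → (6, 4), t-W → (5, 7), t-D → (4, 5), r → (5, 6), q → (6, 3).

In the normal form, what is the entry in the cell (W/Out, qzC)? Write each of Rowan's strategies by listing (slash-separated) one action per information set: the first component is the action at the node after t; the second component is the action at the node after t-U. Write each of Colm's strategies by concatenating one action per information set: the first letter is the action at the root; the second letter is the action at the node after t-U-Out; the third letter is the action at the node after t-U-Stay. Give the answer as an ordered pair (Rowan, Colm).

(6, 3)

Trace the play path from the root:
  Colm plays q
→ terminal payoff (6, 3).
(Rowan's choice at the node after t is never reached on this path, so it doesn't affect the outcome.)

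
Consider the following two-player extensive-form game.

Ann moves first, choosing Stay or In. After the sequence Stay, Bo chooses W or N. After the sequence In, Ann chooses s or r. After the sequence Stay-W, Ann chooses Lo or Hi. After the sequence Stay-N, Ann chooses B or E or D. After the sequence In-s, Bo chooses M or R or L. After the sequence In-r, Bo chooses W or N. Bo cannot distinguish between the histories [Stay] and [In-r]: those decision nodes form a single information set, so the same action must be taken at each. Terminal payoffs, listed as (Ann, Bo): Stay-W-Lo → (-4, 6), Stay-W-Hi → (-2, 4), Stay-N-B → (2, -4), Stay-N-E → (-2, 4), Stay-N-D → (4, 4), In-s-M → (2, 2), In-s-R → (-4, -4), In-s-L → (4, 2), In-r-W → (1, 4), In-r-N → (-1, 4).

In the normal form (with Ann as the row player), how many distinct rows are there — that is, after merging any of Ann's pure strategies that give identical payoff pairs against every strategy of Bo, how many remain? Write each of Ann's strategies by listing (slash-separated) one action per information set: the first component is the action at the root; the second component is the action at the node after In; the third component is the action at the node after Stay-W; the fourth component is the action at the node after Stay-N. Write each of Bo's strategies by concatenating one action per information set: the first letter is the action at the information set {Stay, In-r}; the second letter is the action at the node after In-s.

Ann has 24 pure strategies: Stay/s/Lo/B, Stay/s/Lo/E, Stay/s/Lo/D, Stay/s/Hi/B, Stay/s/Hi/E, Stay/s/Hi/D, Stay/r/Lo/B, Stay/r/Lo/E, Stay/r/Lo/D, Stay/r/Hi/B, Stay/r/Hi/E, Stay/r/Hi/D, In/s/Lo/B, In/s/Lo/E, In/s/Lo/D, In/s/Hi/B, In/s/Hi/E, In/s/Hi/D, In/r/Lo/B, In/r/Lo/E, In/r/Lo/D, In/r/Hi/B, In/r/Hi/E, In/r/Hi/D. Columns: WM, WR, WL, NM, NR, NL.
{Stay/s/Lo/B, Stay/r/Lo/B} → row (-4,6) (-4,6) (-4,6) (2,-4) (2,-4) (2,-4)
{Stay/s/Lo/E, Stay/r/Lo/E} → row (-4,6) (-4,6) (-4,6) (-2,4) (-2,4) (-2,4)
{Stay/s/Lo/D, Stay/r/Lo/D} → row (-4,6) (-4,6) (-4,6) (4,4) (4,4) (4,4)
{Stay/s/Hi/B, Stay/r/Hi/B} → row (-2,4) (-2,4) (-2,4) (2,-4) (2,-4) (2,-4)
{Stay/s/Hi/E, Stay/r/Hi/E} → row (-2,4) (-2,4) (-2,4) (-2,4) (-2,4) (-2,4)
{Stay/s/Hi/D, Stay/r/Hi/D} → row (-2,4) (-2,4) (-2,4) (4,4) (4,4) (4,4)
{In/s/Lo/B, In/s/Lo/E, In/s/Lo/D, In/s/Hi/B, In/s/Hi/E, In/s/Hi/D} → row (2,2) (-4,-4) (4,2) (2,2) (-4,-4) (4,2)
{In/r/Lo/B, In/r/Lo/E, In/r/Lo/D, In/r/Hi/B, In/r/Hi/E, In/r/Hi/D} → row (1,4) (1,4) (1,4) (-1,4) (-1,4) (-1,4)
That's 8 distinct rows out of 24 strategies.

8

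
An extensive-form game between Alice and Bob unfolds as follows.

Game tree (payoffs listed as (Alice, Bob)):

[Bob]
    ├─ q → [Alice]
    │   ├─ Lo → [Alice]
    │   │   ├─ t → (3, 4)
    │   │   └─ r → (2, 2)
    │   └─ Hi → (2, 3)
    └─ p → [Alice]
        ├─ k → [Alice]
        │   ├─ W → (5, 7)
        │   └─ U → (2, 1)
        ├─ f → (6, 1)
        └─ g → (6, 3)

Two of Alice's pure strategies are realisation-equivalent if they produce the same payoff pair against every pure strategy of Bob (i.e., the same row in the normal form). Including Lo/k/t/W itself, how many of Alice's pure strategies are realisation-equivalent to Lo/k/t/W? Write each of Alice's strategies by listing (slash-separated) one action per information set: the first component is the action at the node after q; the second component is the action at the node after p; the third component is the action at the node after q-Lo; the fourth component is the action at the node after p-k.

Row for Lo/k/t/W (columns q, p): (3,4) (5,7).
Every one of Alice's information sets is on the play path for some reply by Bob when Alice follows Lo/k/t/W.
Changing the action at any of them therefore changes at least one column, so only Lo/k/t/W itself gives this row.

1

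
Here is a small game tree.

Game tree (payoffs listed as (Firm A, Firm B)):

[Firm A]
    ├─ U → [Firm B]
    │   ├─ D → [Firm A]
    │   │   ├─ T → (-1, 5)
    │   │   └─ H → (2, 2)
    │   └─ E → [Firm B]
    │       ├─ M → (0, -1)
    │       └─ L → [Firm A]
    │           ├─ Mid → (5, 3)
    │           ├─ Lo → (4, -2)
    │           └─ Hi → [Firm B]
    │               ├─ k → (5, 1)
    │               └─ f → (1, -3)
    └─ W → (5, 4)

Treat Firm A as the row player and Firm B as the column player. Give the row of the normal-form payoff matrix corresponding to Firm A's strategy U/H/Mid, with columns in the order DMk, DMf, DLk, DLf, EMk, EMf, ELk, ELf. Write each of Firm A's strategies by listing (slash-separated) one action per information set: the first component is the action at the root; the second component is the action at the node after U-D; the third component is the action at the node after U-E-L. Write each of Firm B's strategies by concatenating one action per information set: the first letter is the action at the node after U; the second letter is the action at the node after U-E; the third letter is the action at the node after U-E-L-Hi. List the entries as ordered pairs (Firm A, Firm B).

(2,2) (2,2) (2,2) (2,2) (0,-1) (0,-1) (5,3) (5,3)

vs DMk: Firm A plays U → Firm B plays D at [U] → Firm A plays H at [U-D] → (2, 2)
vs DMf: Firm A plays U → Firm B plays D at [U] → Firm A plays H at [U-D] → (2, 2)
vs DLk: Firm A plays U → Firm B plays D at [U] → Firm A plays H at [U-D] → (2, 2)
vs DLf: Firm A plays U → Firm B plays D at [U] → Firm A plays H at [U-D] → (2, 2)
vs EMk: Firm A plays U → Firm B plays E at [U] → Firm B plays M at [U-E] → (0, -1)
vs EMf: Firm A plays U → Firm B plays E at [U] → Firm B plays M at [U-E] → (0, -1)
vs ELk: Firm A plays U → Firm B plays E at [U] → Firm B plays L at [U-E] → Firm A plays Mid at [U-E-L] → (5, 3)
vs ELf: Firm A plays U → Firm B plays E at [U] → Firm B plays L at [U-E] → Firm A plays Mid at [U-E-L] → (5, 3)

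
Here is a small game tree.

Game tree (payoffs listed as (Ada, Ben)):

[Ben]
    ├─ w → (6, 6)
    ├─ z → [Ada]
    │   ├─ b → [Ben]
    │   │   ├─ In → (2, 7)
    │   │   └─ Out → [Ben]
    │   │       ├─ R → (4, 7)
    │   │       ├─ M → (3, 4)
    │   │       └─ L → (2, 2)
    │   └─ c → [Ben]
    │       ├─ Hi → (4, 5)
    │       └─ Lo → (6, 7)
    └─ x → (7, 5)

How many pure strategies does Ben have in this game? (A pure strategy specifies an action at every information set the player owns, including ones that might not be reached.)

36

Ben owns the root with actions {w, z, x} — three choices.
Ben owns the node after z-b with actions {In, Out} — two choices.
Ben owns the node after z-c with actions {Hi, Lo} — two choices.
Ben owns the node after z-b-Out with actions {R, M, L} — three choices.
A pure strategy fixes one action at each information set independently, so the count is the product 3 × 2 × 2 × 3 = 36.
(For reference, Ada has 2 pure strategies, giving a 36×2 normal-form matrix.)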